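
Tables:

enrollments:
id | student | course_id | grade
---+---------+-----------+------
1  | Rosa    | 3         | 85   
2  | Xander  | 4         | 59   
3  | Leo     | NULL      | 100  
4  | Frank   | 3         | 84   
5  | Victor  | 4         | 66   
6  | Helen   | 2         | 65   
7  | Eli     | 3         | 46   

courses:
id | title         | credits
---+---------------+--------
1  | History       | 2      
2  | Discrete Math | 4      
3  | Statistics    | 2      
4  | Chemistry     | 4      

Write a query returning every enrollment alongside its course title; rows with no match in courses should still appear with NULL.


LEFT JOIN keeps every row from enrollments (the left table); where course_id has no match in courses, the course columns become NULL. Walk through each enrollment:
  - enrollment 1 (Rosa): course_id=3 -> matches Statistics
  - enrollment 2 (Xander): course_id=4 -> matches Chemistry
  - enrollment 3 (Leo): course_id=NULL, no match -> kept with NULL
  - enrollment 4 (Frank): course_id=3 -> matches Statistics
  - enrollment 5 (Victor): course_id=4 -> matches Chemistry
  - enrollment 6 (Helen): course_id=2 -> matches Discrete Math
  - enrollment 7 (Eli): course_id=3 -> matches Statistics
All 7 rows appear; 1 has NULL course.

SQL:
SELECT a.student, b.title AS course
FROM enrollments a
LEFT JOIN courses b ON a.course_id = b.id

Result:
student | course       
--------+--------------
Rosa    | Statistics   
Xander  | Chemistry    
Leo     | NULL         
Frank   | Statistics   
Victor  | Chemistry    
Helen   | Discrete Math
Eli     | Statistics   


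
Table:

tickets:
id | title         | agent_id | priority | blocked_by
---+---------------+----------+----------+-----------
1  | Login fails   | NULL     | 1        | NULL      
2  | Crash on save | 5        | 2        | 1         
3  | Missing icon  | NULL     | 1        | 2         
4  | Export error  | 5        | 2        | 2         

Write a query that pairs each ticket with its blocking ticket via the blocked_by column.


This is a self-join: tickets is joined to a second copy of itself, matching each row's blocked_by to another row's id. Use LEFT JOIN so rows with blocked_by=NULL are kept.
  - ticket 1 (Login fails): blocked_by=NULL -> NULL
  - ticket 2 (Crash on save): blocked_by=1 -> Login fails
  - ticket 3 (Missing icon): blocked_by=2 -> Crash on save
  - ticket 4 (Export error): blocked_by=2 -> Crash on save

SQL:
SELECT a.title AS item, b.title AS blocked_by
FROM tickets a
LEFT JOIN tickets b ON a.blocked_by = b.id

Result:
item          | blocked_by   
--------------+--------------
Login fails   | NULL         
Crash on save | Login fails  
Missing icon  | Crash on save
Export error  | Crash on save


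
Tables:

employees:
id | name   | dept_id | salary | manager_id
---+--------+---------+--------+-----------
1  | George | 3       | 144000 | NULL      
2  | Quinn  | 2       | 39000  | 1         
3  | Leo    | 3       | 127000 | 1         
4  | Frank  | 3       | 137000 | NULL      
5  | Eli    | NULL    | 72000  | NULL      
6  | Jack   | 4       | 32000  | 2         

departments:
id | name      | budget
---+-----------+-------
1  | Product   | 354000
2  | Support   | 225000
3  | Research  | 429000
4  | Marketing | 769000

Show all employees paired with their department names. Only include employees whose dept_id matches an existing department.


INNER JOIN keeps only employees rows whose dept_id matches an id in departments. Walk through each employee:
  - employee 1 (George): dept_id=3 -> matches Research
  - employee 2 (Quinn): dept_id=2 -> matches Support
  - employee 3 (Leo): dept_id=3 -> matches Research
  - employee 4 (Frank): dept_id=3 -> matches Research
  - employee 5 (Eli): dept_id=NULL, no match -> dropped
  - employee 6 (Jack): dept_id=4 -> matches Marketing
So 1 of 6 rows is dropped.

SQL:
SELECT a.name, b.name AS department
FROM employees a
INNER JOIN departments b ON a.dept_id = b.id

Result:
name   | department
-------+-----------
George | Research  
Quinn  | Support   
Leo    | Research  
Frank  | Research  
Jack   | Marketing 


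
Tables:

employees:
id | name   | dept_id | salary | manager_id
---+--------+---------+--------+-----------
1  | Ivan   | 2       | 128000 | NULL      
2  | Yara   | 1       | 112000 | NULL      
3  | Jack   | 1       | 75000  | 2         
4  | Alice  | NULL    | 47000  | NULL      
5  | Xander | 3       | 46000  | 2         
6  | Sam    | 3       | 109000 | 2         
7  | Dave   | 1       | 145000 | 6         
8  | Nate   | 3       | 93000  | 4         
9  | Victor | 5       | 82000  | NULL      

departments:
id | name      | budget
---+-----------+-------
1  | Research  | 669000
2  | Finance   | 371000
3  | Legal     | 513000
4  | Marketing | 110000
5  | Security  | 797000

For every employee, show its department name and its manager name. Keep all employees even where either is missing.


Two LEFT JOINs from the same base table employees: one to departments via dept_id, one to employees itself via manager_id. Both are LEFT so every employee is preserved.
Match against departments:
  - employee 1 (Ivan): dept_id=2 -> matches Finance
  - employee 2 (Yara): dept_id=1 -> matches Research
  - employee 3 (Jack): dept_id=1 -> matches Research
  - employee 4 (Alice): dept_id=NULL, no match -> kept with NULL
  - employee 5 (Xander): dept_id=3 -> matches Legal
  - employee 6 (Sam): dept_id=3 -> matches Legal
  - employee 7 (Dave): dept_id=1 -> matches Research
  - employee 8 (Nate): dept_id=3 -> matches Legal
  - employee 9 (Victor): dept_id=5 -> matches Security
Match against employees (self):
  - employee 1 (Ivan): manager_id=NULL -> NULL
  - employee 2 (Yara): manager_id=NULL -> NULL
  - employee 3 (Jack): manager_id=2 -> Yara
  - employee 4 (Alice): manager_id=NULL -> NULL
  - employee 5 (Xander): manager_id=2 -> Yara
  - employee 6 (Sam): manager_id=2 -> Yara
  - employee 7 (Dave): manager_id=6 -> Sam
  - employee 8 (Nate): manager_id=4 -> Alice
  - employee 9 (Victor): manager_id=NULL -> NULL

SQL:
SELECT a.name, b.name AS department, c.name AS manager
FROM employees a
LEFT JOIN departments b ON a.dept_id = b.id
LEFT JOIN employees c ON a.manager_id = c.id

Result:
name   | department | manager
-------+------------+--------
Ivan   | Finance    | NULL   
Yara   | Research   | NULL   
Jack   | Research   | Yara   
Alice  | NULL       | NULL   
Xander | Legal      | Yara   
Sam    | Legal      | Yara   
Dave   | Research   | Sam    
Nate   | Legal      | Alice  
Victor | Security   | NULL   


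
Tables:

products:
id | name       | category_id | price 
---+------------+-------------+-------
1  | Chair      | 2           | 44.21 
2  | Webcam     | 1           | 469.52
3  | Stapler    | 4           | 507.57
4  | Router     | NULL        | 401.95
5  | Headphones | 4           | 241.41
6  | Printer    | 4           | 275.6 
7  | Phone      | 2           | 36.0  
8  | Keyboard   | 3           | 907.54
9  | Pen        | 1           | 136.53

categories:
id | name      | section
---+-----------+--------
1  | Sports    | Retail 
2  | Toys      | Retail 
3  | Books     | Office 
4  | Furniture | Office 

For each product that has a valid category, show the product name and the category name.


INNER JOIN keeps only products rows whose category_id matches an id in categories. Walk through each product:
  - product 1 (Chair): category_id=2 -> matches Toys
  - product 2 (Webcam): category_id=1 -> matches Sports
  - product 3 (Stapler): category_id=4 -> matches Furniture
  - product 4 (Router): category_id=NULL, no match -> dropped
  - product 5 (Headphones): category_id=4 -> matches Furniture
  - product 6 (Printer): category_id=4 -> matches Furniture
  - product 7 (Phone): category_id=2 -> matches Toys
  - product 8 (Keyboard): category_id=3 -> matches Books
  - product 9 (Pen): category_id=1 -> matches Sports
So 1 of 9 rows is dropped.

SQL:
SELECT a.name, b.name AS category
FROM products a
INNER JOIN categories b ON a.category_id = b.id

Result:
name       | category 
-----------+----------
Chair      | Toys     
Webcam     | Sports   
Stapler    | Furniture
Headphones | Furniture
Printer    | Furniture
Phone      | Toys     
Keyboard   | Books    
Pen        | Sports   


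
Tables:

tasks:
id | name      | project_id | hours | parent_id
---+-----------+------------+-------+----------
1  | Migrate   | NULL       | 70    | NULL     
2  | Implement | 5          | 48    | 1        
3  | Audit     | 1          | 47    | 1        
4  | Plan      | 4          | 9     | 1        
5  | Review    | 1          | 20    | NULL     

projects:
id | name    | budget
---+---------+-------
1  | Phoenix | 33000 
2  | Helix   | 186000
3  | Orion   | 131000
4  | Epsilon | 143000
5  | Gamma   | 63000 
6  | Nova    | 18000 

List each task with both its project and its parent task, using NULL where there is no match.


Two LEFT JOINs from the same base table tasks: one to projects via project_id, one to tasks itself via parent_id. Both are LEFT so every task is preserved.
Match against projects:
  - task 1 (Migrate): project_id=NULL, no match -> kept with NULL
  - task 2 (Implement): project_id=5 -> matches Gamma
  - task 3 (Audit): project_id=1 -> matches Phoenix
  - task 4 (Plan): project_id=4 -> matches Epsilon
  - task 5 (Review): project_id=1 -> matches Phoenix
Match against tasks (self):
  - task 1 (Migrate): parent_id=NULL -> NULL
  - task 2 (Implement): parent_id=1 -> Migrate
  - task 3 (Audit): parent_id=1 -> Migrate
  - task 4 (Plan): parent_id=1 -> Migrate
  - task 5 (Review): parent_id=NULL -> NULL

SQL:
SELECT a.name, b.name AS project, c.name AS parent
FROM tasks a
LEFT JOIN projects b ON a.project_id = b.id
LEFT JOIN tasks c ON a.parent_id = c.id

Result:
name      | project | parent 
----------+---------+--------
Migrate   | NULL    | NULL   
Implement | Gamma   | Migrate
Audit     | Phoenix | Migrate
Plan      | Epsilon | Migrate
Review    | Phoenix | NULL   


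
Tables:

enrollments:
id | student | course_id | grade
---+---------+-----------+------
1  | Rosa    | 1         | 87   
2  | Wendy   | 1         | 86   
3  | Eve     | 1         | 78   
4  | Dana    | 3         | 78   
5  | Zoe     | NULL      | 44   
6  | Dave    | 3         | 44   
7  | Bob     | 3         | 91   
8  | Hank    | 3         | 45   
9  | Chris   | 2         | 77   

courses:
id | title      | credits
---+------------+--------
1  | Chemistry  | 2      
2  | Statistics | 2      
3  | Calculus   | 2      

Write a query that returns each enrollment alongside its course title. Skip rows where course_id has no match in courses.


INNER JOIN keeps only enrollments rows whose course_id matches an id in courses. Walk through each enrollment:
  - enrollment 1 (Rosa): course_id=1 -> matches Chemistry
  - enrollment 2 (Wendy): course_id=1 -> matches Chemistry
  - enrollment 3 (Eve): course_id=1 -> matches Chemistry
  - enrollment 4 (Dana): course_id=3 -> matches Calculus
  - enrollment 5 (Zoe): course_id=NULL, no match -> dropped
  - enrollment 6 (Dave): course_id=3 -> matches Calculus
  - enrollment 7 (Bob): course_id=3 -> matches Calculus
  - enrollment 8 (Hank): course_id=3 -> matches Calculus
  - enrollment 9 (Chris): course_id=2 -> matches Statistics
So 1 of 9 rows is dropped.

SQL:
SELECT a.student, b.title AS course
FROM enrollments a
INNER JOIN courses b ON a.course_id = b.id

Result:
student | course    
--------+-----------
Rosa    | Chemistry 
Wendy   | Chemistry 
Eve     | Chemistry 
Dana    | Calculus  
Dave    | Calculus  
Bob     | Calculus  
Hank    | Calculus  
Chris   | Statistics


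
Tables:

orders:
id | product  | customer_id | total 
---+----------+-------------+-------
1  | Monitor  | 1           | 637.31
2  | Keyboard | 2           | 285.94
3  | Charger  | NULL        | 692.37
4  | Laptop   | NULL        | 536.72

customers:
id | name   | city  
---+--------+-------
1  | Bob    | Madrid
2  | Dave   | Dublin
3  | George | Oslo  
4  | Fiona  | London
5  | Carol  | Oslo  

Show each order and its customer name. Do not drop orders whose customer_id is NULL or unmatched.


LEFT JOIN keeps every row from orders (the left table); where customer_id has no match in customers, the customer columns become NULL. Walk through each order:
  - order 1 (Monitor): customer_id=1 -> matches Bob
  - order 2 (Keyboard): customer_id=2 -> matches Dave
  - order 3 (Charger): customer_id=NULL, no match -> kept with NULL
  - order 4 (Laptop): customer_id=NULL, no match -> kept with NULL
All 4 rows appear; 2 have NULL customer.

SQL:
SELECT a.product, b.name AS customer
FROM orders a
LEFT JOIN customers b ON a.customer_id = b.id

Result:
product  | customer
---------+---------
Monitor  | Bob     
Keyboard | Dave    
Charger  | NULL    
Laptop   | NULL    


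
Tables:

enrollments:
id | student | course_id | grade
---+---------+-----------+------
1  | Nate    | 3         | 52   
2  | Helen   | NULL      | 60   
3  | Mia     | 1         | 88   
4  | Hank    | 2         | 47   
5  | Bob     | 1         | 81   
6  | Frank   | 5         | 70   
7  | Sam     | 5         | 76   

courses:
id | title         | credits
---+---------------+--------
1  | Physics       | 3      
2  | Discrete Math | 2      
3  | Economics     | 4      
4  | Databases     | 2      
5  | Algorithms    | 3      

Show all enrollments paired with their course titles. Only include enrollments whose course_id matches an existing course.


INNER JOIN keeps only enrollments rows whose course_id matches an id in courses. Walk through each enrollment:
  - enrollment 1 (Nate): course_id=3 -> matches Economics
  - enrollment 2 (Helen): course_id=NULL, no match -> dropped
  - enrollment 3 (Mia): course_id=1 -> matches Physics
  - enrollment 4 (Hank): course_id=2 -> matches Discrete Math
  - enrollment 5 (Bob): course_id=1 -> matches Physics
  - enrollment 6 (Frank): course_id=5 -> matches Algorithms
  - enrollment 7 (Sam): course_id=5 -> matches Algorithms
So 1 of 7 rows is dropped.

SQL:
SELECT a.student, b.title AS course
FROM enrollments a
INNER JOIN courses b ON a.course_id = b.id

Result:
student | course       
--------+--------------
Nate    | Economics    
Mia     | Physics      
Hank    | Discrete Math
Bob     | Physics      
Frank   | Algorithms   
Sam     | Algorithms   


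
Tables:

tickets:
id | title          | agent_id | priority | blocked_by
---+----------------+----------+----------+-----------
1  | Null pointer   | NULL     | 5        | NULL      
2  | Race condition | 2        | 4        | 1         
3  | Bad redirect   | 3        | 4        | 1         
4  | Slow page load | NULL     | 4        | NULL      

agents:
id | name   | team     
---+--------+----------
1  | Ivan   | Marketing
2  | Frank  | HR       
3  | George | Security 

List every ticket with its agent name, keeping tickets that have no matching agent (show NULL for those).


LEFT JOIN keeps every row from tickets (the left table); where agent_id has no match in agents, the agent columns become NULL. Walk through each ticket:
  - ticket 1 (Null pointer): agent_id=NULL, no match -> kept with NULL
  - ticket 2 (Race condition): agent_id=2 -> matches Frank
  - ticket 3 (Bad redirect): agent_id=3 -> matches George
  - ticket 4 (Slow page load): agent_id=NULL, no match -> kept with NULL
All 4 rows appear; 2 have NULL agent.

SQL:
SELECT a.title, b.name AS agent
FROM tickets a
LEFT JOIN agents b ON a.agent_id = b.id

Result:
title          | agent 
---------------+-------
Null pointer   | NULL  
Race condition | Frank 
Bad redirect   | George
Slow page load | NULL  


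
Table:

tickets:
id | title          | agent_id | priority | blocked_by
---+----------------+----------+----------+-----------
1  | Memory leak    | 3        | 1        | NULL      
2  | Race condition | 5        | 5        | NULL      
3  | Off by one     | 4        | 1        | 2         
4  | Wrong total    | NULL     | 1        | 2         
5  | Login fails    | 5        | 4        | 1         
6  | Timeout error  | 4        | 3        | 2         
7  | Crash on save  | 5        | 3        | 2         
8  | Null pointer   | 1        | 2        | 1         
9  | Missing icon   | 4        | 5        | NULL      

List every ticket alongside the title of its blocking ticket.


This is a self-join: tickets is joined to a second copy of itself, matching each row's blocked_by to another row's id. Use LEFT JOIN so rows with blocked_by=NULL are kept.
  - ticket 1 (Memory leak): blocked_by=NULL -> NULL
  - ticket 2 (Race condition): blocked_by=NULL -> NULL
  - ticket 3 (Off by one): blocked_by=2 -> Race condition
  - ticket 4 (Wrong total): blocked_by=2 -> Race condition
  - ticket 5 (Login fails): blocked_by=1 -> Memory leak
  - ticket 6 (Timeout error): blocked_by=2 -> Race condition
  - ticket 7 (Crash on save): blocked_by=2 -> Race condition
  - ticket 8 (Null pointer): blocked_by=1 -> Memory leak
  - ticket 9 (Missing icon): blocked_by=NULL -> NULL

SQL:
SELECT a.title AS item, b.title AS blocked_by
FROM tickets a
LEFT JOIN tickets b ON a.blocked_by = b.id

Result:
item           | blocked_by    
---------------+---------------
Memory leak    | NULL          
Race condition | NULL          
Off by one     | Race condition
Wrong total    | Race condition
Login fails    | Memory leak   
Timeout error  | Race condition
Crash on save  | Race condition
Null pointer   | Memory leak   
Missing icon   | NULL          


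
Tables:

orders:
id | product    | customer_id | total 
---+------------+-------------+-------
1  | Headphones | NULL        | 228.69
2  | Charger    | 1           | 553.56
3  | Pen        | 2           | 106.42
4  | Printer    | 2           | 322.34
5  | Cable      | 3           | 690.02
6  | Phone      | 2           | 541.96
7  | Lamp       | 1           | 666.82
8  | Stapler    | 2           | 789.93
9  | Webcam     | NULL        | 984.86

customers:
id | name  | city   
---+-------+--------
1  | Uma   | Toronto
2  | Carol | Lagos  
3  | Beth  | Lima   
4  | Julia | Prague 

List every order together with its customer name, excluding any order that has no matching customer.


INNER JOIN keeps only orders rows whose customer_id matches an id in customers. Walk through each order:
  - order 1 (Headphones): customer_id=NULL, no match -> dropped
  - order 2 (Charger): customer_id=1 -> matches Uma
  - order 3 (Pen): customer_id=2 -> matches Carol
  - order 4 (Printer): customer_id=2 -> matches Carol
  - order 5 (Cable): customer_id=3 -> matches Beth
  - order 6 (Phone): customer_id=2 -> matches Carol
  - order 7 (Lamp): customer_id=1 -> matches Uma
  - order 8 (Stapler): customer_id=2 -> matches Carol
  - order 9 (Webcam): customer_id=NULL, no match -> dropped
So 2 of 9 rows are dropped.

SQL:
SELECT a.product, b.name AS customer
FROM orders a
INNER JOIN customers b ON a.customer_id = b.id

Result:
product | customer
--------+---------
Charger | Uma     
Pen     | Carol   
Printer | Carol   
Cable   | Beth    
Phone   | Carol   
Lamp    | Uma     
Stapler | Carol   


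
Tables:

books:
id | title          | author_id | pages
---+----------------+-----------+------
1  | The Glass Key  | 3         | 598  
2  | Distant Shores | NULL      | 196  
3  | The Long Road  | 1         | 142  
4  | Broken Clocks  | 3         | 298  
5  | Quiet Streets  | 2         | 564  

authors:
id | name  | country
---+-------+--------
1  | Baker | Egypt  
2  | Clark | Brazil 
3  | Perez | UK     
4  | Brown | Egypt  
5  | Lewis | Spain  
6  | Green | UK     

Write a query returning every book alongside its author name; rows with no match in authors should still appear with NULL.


LEFT JOIN keeps every row from books (the left table); where author_id has no match in authors, the author columns become NULL. Walk through each book:
  - book 1 (The Glass Key): author_id=3 -> matches Perez
  - book 2 (Distant Shores): author_id=NULL, no match -> kept with NULL
  - book 3 (The Long Road): author_id=1 -> matches Baker
  - book 4 (Broken Clocks): author_id=3 -> matches Perez
  - book 5 (Quiet Streets): author_id=2 -> matches Clark
All 5 rows appear; 1 has NULL author.

SQL:
SELECT a.title, b.name AS author
FROM books a
LEFT JOIN authors b ON a.author_id = b.id

Result:
title          | author
---------------+-------
The Glass Key  | Perez 
Distant Shores | NULL  
The Long Road  | Baker 
Broken Clocks  | Perez 
Quiet Streets  | Clark 


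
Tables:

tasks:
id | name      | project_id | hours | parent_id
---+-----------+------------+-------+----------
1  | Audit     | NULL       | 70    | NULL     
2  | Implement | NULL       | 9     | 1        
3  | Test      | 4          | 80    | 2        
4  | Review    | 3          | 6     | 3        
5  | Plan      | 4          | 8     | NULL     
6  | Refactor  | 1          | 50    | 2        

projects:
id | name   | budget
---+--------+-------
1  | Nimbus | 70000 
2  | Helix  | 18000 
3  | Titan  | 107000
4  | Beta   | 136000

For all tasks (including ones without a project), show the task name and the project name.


LEFT JOIN keeps every row from tasks (the left table); where project_id has no match in projects, the project columns become NULL. Walk through each task:
  - task 1 (Audit): project_id=NULL, no match -> kept with NULL
  - task 2 (Implement): project_id=NULL, no match -> kept with NULL
  - task 3 (Test): project_id=4 -> matches Beta
  - task 4 (Review): project_id=3 -> matches Titan
  - task 5 (Plan): project_id=4 -> matches Beta
  - task 6 (Refactor): project_id=1 -> matches Nimbus
All 6 rows appear; 2 have NULL project.

SQL:
SELECT a.name, b.name AS project
FROM tasks a
LEFT JOIN projects b ON a.project_id = b.id

Result:
name      | project
----------+--------
Audit     | NULL   
Implement | NULL   
Test      | Beta   
Review    | Titan  
Plan      | Beta   
Refactor  | Nimbus 


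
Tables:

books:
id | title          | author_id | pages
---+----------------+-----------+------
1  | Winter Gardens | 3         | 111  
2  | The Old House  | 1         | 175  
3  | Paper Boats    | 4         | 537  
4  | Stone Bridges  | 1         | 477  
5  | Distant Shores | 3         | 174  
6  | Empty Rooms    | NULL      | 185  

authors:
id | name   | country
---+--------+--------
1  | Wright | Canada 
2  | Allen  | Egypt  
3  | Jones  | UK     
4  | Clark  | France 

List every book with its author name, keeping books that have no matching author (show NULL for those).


LEFT JOIN keeps every row from books (the left table); where author_id has no match in authors, the author columns become NULL. Walk through each book:
  - book 1 (Winter Gardens): author_id=3 -> matches Jones
  - book 2 (The Old House): author_id=1 -> matches Wright
  - book 3 (Paper Boats): author_id=4 -> matches Clark
  - book 4 (Stone Bridges): author_id=1 -> matches Wright
  - book 5 (Distant Shores): author_id=3 -> matches Jones
  - book 6 (Empty Rooms): author_id=NULL, no match -> kept with NULL
All 6 rows appear; 1 has NULL author.

SQL:
SELECT a.title, b.name AS author
FROM books a
LEFT JOIN authors b ON a.author_id = b.id

Result:
title          | author
---------------+-------
Winter Gardens | Jones 
The Old House  | Wright
Paper Boats    | Clark 
Stone Bridges  | Wright
Distant Shores | Jones 
Empty Rooms    | NULL  


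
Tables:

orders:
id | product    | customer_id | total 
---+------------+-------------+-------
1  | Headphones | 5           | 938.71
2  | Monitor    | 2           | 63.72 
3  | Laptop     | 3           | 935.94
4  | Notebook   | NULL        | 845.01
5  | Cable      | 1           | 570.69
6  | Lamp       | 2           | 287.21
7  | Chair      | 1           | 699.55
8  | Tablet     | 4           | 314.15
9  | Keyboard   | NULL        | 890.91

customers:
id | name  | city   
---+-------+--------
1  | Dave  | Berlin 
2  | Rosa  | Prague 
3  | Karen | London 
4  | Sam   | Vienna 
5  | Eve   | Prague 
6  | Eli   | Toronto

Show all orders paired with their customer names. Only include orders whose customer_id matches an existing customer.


INNER JOIN keeps only orders rows whose customer_id matches an id in customers. Walk through each order:
  - order 1 (Headphones): customer_id=5 -> matches Eve
  - order 2 (Monitor): customer_id=2 -> matches Rosa
  - order 3 (Laptop): customer_id=3 -> matches Karen
  - order 4 (Notebook): customer_id=NULL, no match -> dropped
  - order 5 (Cable): customer_id=1 -> matches Dave
  - order 6 (Lamp): customer_id=2 -> matches Rosa
  - order 7 (Chair): customer_id=1 -> matches Dave
  - order 8 (Tablet): customer_id=4 -> matches Sam
  - order 9 (Keyboard): customer_id=NULL, no match -> dropped
So 2 of 9 rows are dropped.

SQL:
SELECT a.product, b.name AS customer
FROM orders a
INNER JOIN customers b ON a.customer_id = b.id

Result:
product    | customer
-----------+---------
Headphones | Eve     
Monitor    | Rosa    
Laptop     | Karen   
Cable      | Dave    
Lamp       | Rosa    
Chair      | Dave    
Tablet     | Sam     


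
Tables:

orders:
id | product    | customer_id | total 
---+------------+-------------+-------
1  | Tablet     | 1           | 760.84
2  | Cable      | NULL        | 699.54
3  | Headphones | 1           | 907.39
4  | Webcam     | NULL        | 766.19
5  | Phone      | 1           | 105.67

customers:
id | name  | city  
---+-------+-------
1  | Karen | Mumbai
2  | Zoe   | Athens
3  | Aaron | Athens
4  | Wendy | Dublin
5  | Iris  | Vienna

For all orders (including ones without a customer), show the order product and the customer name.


LEFT JOIN keeps every row from orders (the left table); where customer_id has no match in customers, the customer columns become NULL. Walk through each order:
  - order 1 (Tablet): customer_id=1 -> matches Karen
  - order 2 (Cable): customer_id=NULL, no match -> kept with NULL
  - order 3 (Headphones): customer_id=1 -> matches Karen
  - order 4 (Webcam): customer_id=NULL, no match -> kept with NULL
  - order 5 (Phone): customer_id=1 -> matches Karen
All 5 rows appear; 2 have NULL customer.

SQL:
SELECT a.product, b.name AS customer
FROM orders a
LEFT JOIN customers b ON a.customer_id = b.id

Result:
product    | customer
-----------+---------
Tablet     | Karen   
Cable      | NULL    
Headphones | Karen   
Webcam     | NULL    
Phone      | Karen   


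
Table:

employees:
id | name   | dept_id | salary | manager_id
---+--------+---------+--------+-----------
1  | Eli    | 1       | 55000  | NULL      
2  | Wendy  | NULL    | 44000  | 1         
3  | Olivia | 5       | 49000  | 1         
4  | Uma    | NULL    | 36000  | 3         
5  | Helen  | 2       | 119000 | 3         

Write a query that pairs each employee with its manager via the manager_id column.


This is a self-join: employees is joined to a second copy of itself, matching each row's manager_id to another row's id. Use LEFT JOIN so rows with manager_id=NULL are kept.
  - employee 1 (Eli): manager_id=NULL -> NULL
  - employee 2 (Wendy): manager_id=1 -> Eli
  - employee 3 (Olivia): manager_id=1 -> Eli
  - employee 4 (Uma): manager_id=3 -> Olivia
  - employee 5 (Helen): manager_id=3 -> Olivia

SQL:
SELECT a.name AS item, b.name AS manager
FROM employees a
LEFT JOIN employees b ON a.manager_id = b.id

Result:
item   | manager
-------+--------
Eli    | NULL   
Wendy  | Eli    
Olivia | Eli    
Uma    | Olivia 
Helen  | Olivia 


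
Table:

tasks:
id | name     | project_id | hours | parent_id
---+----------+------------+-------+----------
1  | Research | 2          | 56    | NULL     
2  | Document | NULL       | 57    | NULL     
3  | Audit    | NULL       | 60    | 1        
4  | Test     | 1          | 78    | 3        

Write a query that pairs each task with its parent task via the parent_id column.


This is a self-join: tasks is joined to a second copy of itself, matching each row's parent_id to another row's id. Use LEFT JOIN so rows with parent_id=NULL are kept.
  - task 1 (Research): parent_id=NULL -> NULL
  - task 2 (Document): parent_id=NULL -> NULL
  - task 3 (Audit): parent_id=1 -> Research
  - task 4 (Test): parent_id=3 -> Audit

SQL:
SELECT a.name AS item, b.name AS parent
FROM tasks a
LEFT JOIN tasks b ON a.parent_id = b.id

Result:
item     | parent  
---------+---------
Research | NULL    
Document | NULL    
Audit    | Research
Test     | Audit   


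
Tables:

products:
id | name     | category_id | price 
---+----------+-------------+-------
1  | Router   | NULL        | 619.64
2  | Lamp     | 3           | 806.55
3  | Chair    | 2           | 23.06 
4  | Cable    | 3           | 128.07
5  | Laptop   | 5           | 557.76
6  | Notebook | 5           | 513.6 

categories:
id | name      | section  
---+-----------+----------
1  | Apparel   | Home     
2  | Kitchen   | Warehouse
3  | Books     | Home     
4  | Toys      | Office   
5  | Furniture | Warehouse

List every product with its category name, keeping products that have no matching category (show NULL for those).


LEFT JOIN keeps every row from products (the left table); where category_id has no match in categories, the category columns become NULL. Walk through each product:
  - product 1 (Router): category_id=NULL, no match -> kept with NULL
  - product 2 (Lamp): category_id=3 -> matches Books
  - product 3 (Chair): category_id=2 -> matches Kitchen
  - product 4 (Cable): category_id=3 -> matches Books
  - product 5 (Laptop): category_id=5 -> matches Furniture
  - product 6 (Notebook): category_id=5 -> matches Furniture
All 6 rows appear; 1 has NULL category.

SQL:
SELECT a.name, b.name AS category
FROM products a
LEFT JOIN categories b ON a.category_id = b.id

Result:
name     | category 
---------+----------
Router   | NULL     
Lamp     | Books    
Chair    | Kitchen  
Cable    | Books    
Laptop   | Furniture
Notebook | Furniture


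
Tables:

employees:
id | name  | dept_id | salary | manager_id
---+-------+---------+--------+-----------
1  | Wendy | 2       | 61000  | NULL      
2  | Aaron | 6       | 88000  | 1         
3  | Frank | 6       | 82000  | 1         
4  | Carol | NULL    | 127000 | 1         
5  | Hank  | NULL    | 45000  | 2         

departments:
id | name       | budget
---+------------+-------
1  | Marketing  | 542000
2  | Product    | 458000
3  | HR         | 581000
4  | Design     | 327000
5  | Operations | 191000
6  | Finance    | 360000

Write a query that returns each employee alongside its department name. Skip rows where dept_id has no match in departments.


INNER JOIN keeps only employees rows whose dept_id matches an id in departments. Walk through each employee:
  - employee 1 (Wendy): dept_id=2 -> matches Product
  - employee 2 (Aaron): dept_id=6 -> matches Finance
  - employee 3 (Frank): dept_id=6 -> matches Finance
  - employee 4 (Carol): dept_id=NULL, no match -> dropped
  - employee 5 (Hank): dept_id=NULL, no match -> dropped
So 2 of 5 rows are dropped.

SQL:
SELECT a.name, b.name AS department
FROM employees a
INNER JOIN departments b ON a.dept_id = b.id

Result:
name  | department
------+-----------
Wendy | Product   
Aaron | Finance   
Frank | Finance   


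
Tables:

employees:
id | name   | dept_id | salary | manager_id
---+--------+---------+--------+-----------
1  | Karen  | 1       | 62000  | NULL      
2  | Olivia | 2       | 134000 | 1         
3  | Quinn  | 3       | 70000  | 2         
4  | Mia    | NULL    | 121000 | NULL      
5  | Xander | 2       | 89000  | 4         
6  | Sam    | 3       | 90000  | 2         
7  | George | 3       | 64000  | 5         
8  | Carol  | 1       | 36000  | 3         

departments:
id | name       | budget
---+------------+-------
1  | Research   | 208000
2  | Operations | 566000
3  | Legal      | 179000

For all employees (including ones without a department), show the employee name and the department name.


LEFT JOIN keeps every row from employees (the left table); where dept_id has no match in departments, the department columns become NULL. Walk through each employee:
  - employee 1 (Karen): dept_id=1 -> matches Research
  - employee 2 (Olivia): dept_id=2 -> matches Operations
  - employee 3 (Quinn): dept_id=3 -> matches Legal
  - employee 4 (Mia): dept_id=NULL, no match -> kept with NULL
  - employee 5 (Xander): dept_id=2 -> matches Operations
  - employee 6 (Sam): dept_id=3 -> matches Legal
  - employee 7 (George): dept_id=3 -> matches Legal
  - employee 8 (Carol): dept_id=1 -> matches Research
All 8 rows appear; 1 has NULL department.

SQL:
SELECT a.name, b.name AS department
FROM employees a
LEFT JOIN departments b ON a.dept_id = b.id

Result:
name   | department
-------+-----------
Karen  | Research  
Olivia | Operations
Quinn  | Legal     
Mia    | NULL      
Xander | Operations
Sam    | Legal     
George | Legal     
Carol  | Research  


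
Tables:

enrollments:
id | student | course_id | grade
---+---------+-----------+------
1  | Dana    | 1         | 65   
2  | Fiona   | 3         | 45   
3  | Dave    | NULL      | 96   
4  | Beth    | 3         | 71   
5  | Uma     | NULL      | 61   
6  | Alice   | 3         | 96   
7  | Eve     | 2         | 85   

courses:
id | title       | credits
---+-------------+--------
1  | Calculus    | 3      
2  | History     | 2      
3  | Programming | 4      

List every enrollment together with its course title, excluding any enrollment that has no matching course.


INNER JOIN keeps only enrollments rows whose course_id matches an id in courses. Walk through each enrollment:
  - enrollment 1 (Dana): course_id=1 -> matches Calculus
  - enrollment 2 (Fiona): course_id=3 -> matches Programming
  - enrollment 3 (Dave): course_id=NULL, no match -> dropped
  - enrollment 4 (Beth): course_id=3 -> matches Programming
  - enrollment 5 (Uma): course_id=NULL, no match -> dropped
  - enrollment 6 (Alice): course_id=3 -> matches Programming
  - enrollment 7 (Eve): course_id=2 -> matches History
So 2 of 7 rows are dropped.

SQL:
SELECT a.student, b.title AS course
FROM enrollments a
INNER JOIN courses b ON a.course_id = b.id

Result:
student | course     
--------+------------
Dana    | Calculus   
Fiona   | Programming
Beth    | Programming
Alice   | Programming
Eve     | History    


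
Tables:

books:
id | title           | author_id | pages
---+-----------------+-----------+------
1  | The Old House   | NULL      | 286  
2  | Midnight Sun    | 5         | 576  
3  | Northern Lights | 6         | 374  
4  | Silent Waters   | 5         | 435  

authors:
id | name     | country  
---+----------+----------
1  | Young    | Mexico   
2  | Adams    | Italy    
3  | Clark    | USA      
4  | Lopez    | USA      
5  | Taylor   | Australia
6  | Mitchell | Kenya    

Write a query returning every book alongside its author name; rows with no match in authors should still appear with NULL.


LEFT JOIN keeps every row from books (the left table); where author_id has no match in authors, the author columns become NULL. Walk through each book:
  - book 1 (The Old House): author_id=NULL, no match -> kept with NULL
  - book 2 (Midnight Sun): author_id=5 -> matches Taylor
  - book 3 (Northern Lights): author_id=6 -> matches Mitchell
  - book 4 (Silent Waters): author_id=5 -> matches Taylor
All 4 rows appear; 1 has NULL author.

SQL:
SELECT a.title, b.name AS author
FROM books a
LEFT JOIN authors b ON a.author_id = b.id

Result:
title           | author  
----------------+---------
The Old House   | NULL    
Midnight Sun    | Taylor  
Northern Lights | Mitchell
Silent Waters   | Taylor  


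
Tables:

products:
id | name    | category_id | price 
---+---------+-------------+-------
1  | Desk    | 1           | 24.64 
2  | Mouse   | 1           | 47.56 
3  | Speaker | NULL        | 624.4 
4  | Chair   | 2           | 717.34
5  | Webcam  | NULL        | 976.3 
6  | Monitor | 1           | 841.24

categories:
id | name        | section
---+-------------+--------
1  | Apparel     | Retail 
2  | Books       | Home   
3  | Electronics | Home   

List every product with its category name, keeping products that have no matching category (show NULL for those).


LEFT JOIN keeps every row from products (the left table); where category_id has no match in categories, the category columns become NULL. Walk through each product:
  - product 1 (Desk): category_id=1 -> matches Apparel
  - product 2 (Mouse): category_id=1 -> matches Apparel
  - product 3 (Speaker): category_id=NULL, no match -> kept with NULL
  - product 4 (Chair): category_id=2 -> matches Books
  - product 5 (Webcam): category_id=NULL, no match -> kept with NULL
  - product 6 (Monitor): category_id=1 -> matches Apparel
All 6 rows appear; 2 have NULL category.

SQL:
SELECT a.name, b.name AS category
FROM products a
LEFT JOIN categories b ON a.category_id = b.id

Result:
name    | category
--------+---------
Desk    | Apparel 
Mouse   | Apparel 
Speaker | NULL    
Chair   | Books   
Webcam  | NULL    
Monitor | Apparel 


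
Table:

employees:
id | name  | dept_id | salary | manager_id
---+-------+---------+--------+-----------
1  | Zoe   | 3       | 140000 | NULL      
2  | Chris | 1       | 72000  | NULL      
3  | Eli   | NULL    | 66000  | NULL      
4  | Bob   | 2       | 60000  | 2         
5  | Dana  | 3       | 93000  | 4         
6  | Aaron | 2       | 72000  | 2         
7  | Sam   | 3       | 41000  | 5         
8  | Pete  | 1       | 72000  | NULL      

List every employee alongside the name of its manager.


This is a self-join: employees is joined to a second copy of itself, matching each row's manager_id to another row's id. Use LEFT JOIN so rows with manager_id=NULL are kept.
  - employee 1 (Zoe): manager_id=NULL -> NULL
  - employee 2 (Chris): manager_id=NULL -> NULL
  - employee 3 (Eli): manager_id=NULL -> NULL
  - employee 4 (Bob): manager_id=2 -> Chris
  - employee 5 (Dana): manager_id=4 -> Bob
  - employee 6 (Aaron): manager_id=2 -> Chris
  - employee 7 (Sam): manager_id=5 -> Dana
  - employee 8 (Pete): manager_id=NULL -> NULL

SQL:
SELECT a.name AS item, b.name AS manager
FROM employees a
LEFT JOIN employees b ON a.manager_id = b.id

Result:
item  | manager
------+--------
Zoe   | NULL   
Chris | NULL   
Eli   | NULL   
Bob   | Chris  
Dana  | Bob    
Aaron | Chris  
Sam   | Dana   
Pete  | NULL   


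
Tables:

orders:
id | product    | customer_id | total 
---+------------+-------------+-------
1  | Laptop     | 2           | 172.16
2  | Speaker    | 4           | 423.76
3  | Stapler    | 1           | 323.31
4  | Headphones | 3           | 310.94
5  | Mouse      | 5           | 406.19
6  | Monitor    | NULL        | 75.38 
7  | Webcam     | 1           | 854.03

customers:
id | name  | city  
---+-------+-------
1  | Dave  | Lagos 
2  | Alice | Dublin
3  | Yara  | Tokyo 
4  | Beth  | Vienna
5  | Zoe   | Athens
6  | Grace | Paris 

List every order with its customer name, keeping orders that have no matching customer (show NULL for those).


LEFT JOIN keeps every row from orders (the left table); where customer_id has no match in customers, the customer columns become NULL. Walk through each order:
  - order 1 (Laptop): customer_id=2 -> matches Alice
  - order 2 (Speaker): customer_id=4 -> matches Beth
  - order 3 (Stapler): customer_id=1 -> matches Dave
  - order 4 (Headphones): customer_id=3 -> matches Yara
  - order 5 (Mouse): customer_id=5 -> matches Zoe
  - order 6 (Monitor): customer_id=NULL, no match -> kept with NULL
  - order 7 (Webcam): customer_id=1 -> matches Dave
All 7 rows appear; 1 has NULL customer.

SQL:
SELECT a.product, b.name AS customer
FROM orders a
LEFT JOIN customers b ON a.customer_id = b.id

Result:
product    | customer
-----------+---------
Laptop     | Alice   
Speaker    | Beth    
Stapler    | Dave    
Headphones | Yara    
Mouse      | Zoe     
Monitor    | NULL    
Webcam     | Dave    


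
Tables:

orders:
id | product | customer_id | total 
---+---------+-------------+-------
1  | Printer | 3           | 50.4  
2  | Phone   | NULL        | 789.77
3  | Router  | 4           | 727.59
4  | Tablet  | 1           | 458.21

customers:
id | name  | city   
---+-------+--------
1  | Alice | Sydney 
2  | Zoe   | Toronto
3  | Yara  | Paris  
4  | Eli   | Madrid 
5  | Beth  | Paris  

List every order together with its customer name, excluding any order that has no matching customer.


INNER JOIN keeps only orders rows whose customer_id matches an id in customers. Walk through each order:
  - order 1 (Printer): customer_id=3 -> matches Yara
  - order 2 (Phone): customer_id=NULL, no match -> dropped
  - order 3 (Router): customer_id=4 -> matches Eli
  - order 4 (Tablet): customer_id=1 -> matches Alice
So 1 of 4 rows is dropped.

SQL:
SELECT a.product, b.name AS customer
FROM orders a
INNER JOIN customers b ON a.customer_id = b.id

Result:
product | customer
--------+---------
Printer | Yara    
Router  | Eli     
Tablet  | Alice   
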